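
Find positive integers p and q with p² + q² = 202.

We need to find integers p, q > 0 such that p² + q² = 202.
Trying p = 9: q² = 202 - 9² = 202 - 81 = 121
q = 11
Check: 9² + 11² = 81 + 121 = 202 ✓

202 = 9² + 11²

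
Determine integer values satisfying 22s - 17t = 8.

Step 1: Check solvability.
gcd(22, 17) = 1
Since 1 divides 8, solutions exist.

Step 2: Apply extended Euclidean algorithm to find gcd.
We find integers such that 22*x0 + 17*y0 = 1

Step 3: Scale the particular solution.
Multiply by 8/1 = 8:
s = 56, t = 72

Step 4: Verify.
22*(56) - 17*(72) = 8 = 8 ✓

s = 56, t = 72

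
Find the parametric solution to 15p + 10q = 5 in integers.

Step 1: Compute gcd(15, 10) = 5.
Since 5 divides 5, solutions exist.

Step 2: Find a particular solution using extended Euclidean algorithm.
We get p₀ = 1, q₀ = -1.
Check: 15*1 + 10*-1 = 5 = 5 ✓

Step 3: Write the general solution.
p = 1 + (10/5)t = 1 + 2t
q = -1 - (15/5)t = -1 - 3t
for any integer t.

p = 1 + 2t, q = -1 - 3t for integer t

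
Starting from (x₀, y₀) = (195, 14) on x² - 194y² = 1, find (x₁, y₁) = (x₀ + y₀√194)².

Solutions to x² - Dy² = 1 are generated by powers of (x₀ + y₀√D).
The next solution satisfies x₁ + y₁√194 = (x₀ + y₀√194)², giving:
x₁ = x₀² + 194y₀² = 195² + 194·14² = 38025 + 38024 = 76049
y₁ = 2x₀y₀ = 2·195·14 = 5460

Verify: 76049² - 194·5460² = 5783450401 - 5783450400 = 1 ✓

x = 76049, y = 5460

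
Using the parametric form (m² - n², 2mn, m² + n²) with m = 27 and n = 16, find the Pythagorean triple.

a = m² - n² = 27² - 16² = 729 - 256 = 473
b = 2mn = 2·27·16 = 864
c = m² + n² = 729 + 256 = 985
Verify: 473² + 864² = 223729 + 746496 = 970225 = 985² ✓

(473, 864, 985)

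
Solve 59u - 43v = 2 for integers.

Step 1: Check solvability.
gcd(59, 43) = 1
Since 1 divides 2, solutions exist.

Step 2: Apply extended Euclidean algorithm to find gcd.
We find integers such that 59*x0 + 43*y0 = 1

Step 3: Scale the particular solution.
Multiply by 2/1 = 2:
u = -16, v = -22

Step 4: Verify.
59*(-16) - 43*(-22) = 2 = 2 ✓

u = -16, v = -22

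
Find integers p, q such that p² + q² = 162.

We need to find integers p, q > 0 such that p² + q² = 162.
Trying p = 9: q² = 162 - 9² = 162 - 81 = 81
q = 9
Check: 9² + 9² = 81 + 81 = 162 ✓

162 = 9² + 9²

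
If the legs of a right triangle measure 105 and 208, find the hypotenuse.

c² = a² + b² = 105² + 208² = 11025 + 43264 = 54289
c = 233

233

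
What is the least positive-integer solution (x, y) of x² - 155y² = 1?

We seek the smallest positive integers (x, y) with x² - 155y² = 1, i.e., x² = 155y² + 1.
Try successive y values:
y = 1: x² = 155·1² + 1 = 156, not a perfect square
y = 2: x² = 155·2² + 1 = 621, not a perfect square
y = 3: x² = 155·3² + 1 = 1396, not a perfect square
... continuing the search (or via continued fractions) ...
y = 20: x² = 155·20² + 1 = 62001, x = 249 ✓

Verify: 249² - 155·20² = 62001 - 62000 = 1 ✓

x = 249, y = 20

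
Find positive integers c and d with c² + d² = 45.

We need to find integers c, d > 0 such that c² + d² = 45.
Trying c = 3: d² = 45 - 3² = 45 - 9 = 36
d = 6
Check: 3² + 6² = 9 + 36 = 45 ✓

45 = 3² + 6²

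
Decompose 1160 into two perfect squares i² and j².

We need to find integers i, j > 0 such that i² + j² = 1160.
Trying i = 2: j² = 1160 - 2² = 1160 - 4 = 1156
j = 34
Check: 2² + 34² = 4 + 1156 = 1160 ✓

1160 = 2² + 34²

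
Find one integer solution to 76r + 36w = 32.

Step 1: Check solvability.
gcd(76, 36) = 4
Since 4 divides 32, solutions exist.

Step 2: Apply extended Euclidean algorithm to find gcd.
We find integers such that 76*x0 + 36*y0 = 4

Step 3: Scale the particular solution.
Multiply by 32/4 = 8:
r = 8, w = -16

Step 4: Verify.
76*(8) + 36*(-16) = 32 = 32 ✓

r = 8, w = -16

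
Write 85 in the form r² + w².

We need to find integers r, w > 0 such that r² + w² = 85.
Trying r = 2: w² = 85 - 2² = 85 - 4 = 81
w = 9
Check: 2² + 9² = 4 + 81 = 85 ✓

85 = 2² + 9²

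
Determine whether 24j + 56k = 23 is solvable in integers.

Step 1: Compute gcd(24, 56).
gcd(24, 56) = 8

Step 2: Check divisibility.
Does 8 divide 23? 23 = 8 x 2 + 7, so no.

By the theorem on linear Diophantine equations, 24j + 56k = 23 has integer solutions if and only if gcd(24, 56) divides 23. Since 8 does not divide 23, no solutions exist.

No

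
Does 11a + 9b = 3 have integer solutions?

Step 1: Compute gcd(11, 9).
gcd(11, 9) = 1

Step 2: Check divisibility.
Does 1 divide 3? 3 = 1 x 3, so yes.

By the theorem on linear Diophantine equations, 11a + 9b = 3 has integer solutions if and only if gcd(11, 9) divides 3. Since 1 | 3, solutions exist.

Yes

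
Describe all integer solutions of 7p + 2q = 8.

Step 1: Compute gcd(7, 2) = 1.
Since 1 divides 8, solutions exist.

Step 2: Find a particular solution using extended Euclidean algorithm.
We get p₀ = 8, q₀ = -24.
Check: 7*8 + 2*-24 = 8 = 8 ✓

Step 3: Write the general solution.
p = 8 + (2/1)t = 8 + 2t
q = -24 - (7/1)t = -24 - 7t
for any integer t.

p = 8 + 2t, q = -24 - 7t for integer t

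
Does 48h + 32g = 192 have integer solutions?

Step 1: Compute gcd(48, 32).
gcd(48, 32) = 16

Step 2: Check divisibility.
Does 16 divide 192? 192 = 16 x 12, so yes.

By the theorem on linear Diophantine equations, 48h + 32g = 192 has integer solutions if and only if gcd(48, 32) divides 192. Since 16 | 192, solutions exist.

Yes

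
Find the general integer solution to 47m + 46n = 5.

Step 1: Compute gcd(47, 46) = 1.
Since 1 divides 5, solutions exist.

Step 2: Find a particular solution using extended Euclidean algorithm.
We get m₀ = 5, n₀ = -5.
Check: 47*5 + 46*-5 = 5 = 5 ✓

Step 3: Write the general solution.
m = 5 + (46/1)t = 5 + 46t
n = -5 - (47/1)t = -5 - 47t
for any integer t.

m = 5 + 46t, n = -5 - 47t for integer t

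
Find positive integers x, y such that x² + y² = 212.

Search for x with 212 - x² a perfect square.
x = 4: 212 - 4² = 212 - 16 = 196 = 14² ✓
So x = 4, y = 14.

x = 4, y = 14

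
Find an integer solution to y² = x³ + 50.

Try small integer x values and check whether x³ + 50 is a perfect square.
x = -1: x³ + 50 = -1³ + 50 = -1 + 50 = 49
Is 49 a perfect square? 7² = 49 ✓
So (x, y) = (-1, 7) is a solution.

x = -1, y = 7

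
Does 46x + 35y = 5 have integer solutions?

Step 1: Compute gcd(46, 35).
gcd(46, 35) = 1

Step 2: Check divisibility.
Does 1 divide 5? 5 = 1 x 5, so yes.

By the theorem on linear Diophantine equations, 46x + 35y = 5 has integer solutions if and only if gcd(46, 35) divides 5. Since 1 | 5, solutions exist.

Yes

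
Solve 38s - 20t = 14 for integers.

Step 1: Check solvability.
gcd(38, 20) = 2
Since 2 divides 14, solutions exist.

Step 2: Apply extended Euclidean algorithm to find gcd.
We find integers such that 38*x0 + 20*y0 = 2

Step 3: Scale the particular solution.
Multiply by 14/2 = 7:
s = -7, t = -14

Step 4: Verify.
38*(-7) - 20*(-14) = 14 = 14 ✓

s = -7, t = -14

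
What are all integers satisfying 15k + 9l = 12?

Step 1: Compute gcd(15, 9) = 3.
Since 3 divides 12, solutions exist.

Step 2: Find a particular solution using extended Euclidean algorithm.
We get k₀ = -4, l₀ = 8.
Check: 15*-4 + 9*8 = 12 = 12 ✓

Step 3: Write the general solution.
k = -4 + (9/3)t = -4 + 3t
l = 8 - (15/3)t = 8 - 5t
for any integer t.

k = -4 + 3t, l = 8 - 5t for integer t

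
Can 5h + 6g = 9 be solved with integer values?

Step 1: Compute gcd(5, 6).
gcd(5, 6) = 1

Step 2: Check divisibility.
Does 1 divide 9? 9 = 1 x 9, so yes.

By the theorem on linear Diophantine equations, 5h + 6g = 9 has integer solutions if and only if gcd(5, 6) divides 9. Since 1 | 9, solutions exist.

Yes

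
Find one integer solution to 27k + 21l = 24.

Step 1: Check solvability.
gcd(27, 21) = 3
Since 3 divides 24, solutions exist.

Step 2: Apply extended Euclidean algorithm to find gcd.
We find integers such that 27*x0 + 21*y0 = 3

Step 3: Scale the particular solution.
Multiply by 24/3 = 8:
k = -24, l = 32

Step 4: Verify.
27*(-24) + 21*(32) = 24 = 24 ✓

k = -24, l = 32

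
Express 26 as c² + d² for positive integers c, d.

We need to find integers c, d > 0 such that c² + d² = 26.
Trying c = 1: d² = 26 - 1² = 26 - 1 = 25
d = 5
Check: 1² + 5² = 1 + 25 = 26 ✓

26 = 1² + 5²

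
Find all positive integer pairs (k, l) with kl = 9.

The positive divisors of 9 are: 1, 3, 9.
Each divisor d gives the pair (d, 9/d):
(1, 9), (3, 3), (9, 1)

(1, 9), (3, 3), (9, 1)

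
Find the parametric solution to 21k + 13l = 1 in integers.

Step 1: Compute gcd(21, 13) = 1.
Since 1 divides 1, solutions exist.

Step 2: Find a particular solution using extended Euclidean algorithm.
We get k₀ = 5, l₀ = -8.
Check: 21*5 + 13*-8 = 1 = 1 ✓

Step 3: Write the general solution.
k = 5 + (13/1)t = 5 + 13t
l = -8 - (21/1)t = -8 - 21t
for any integer t.

k = 5 + 13t, l = -8 - 21t for integer t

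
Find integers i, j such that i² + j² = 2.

We need to find integers i, j > 0 such that i² + j² = 2.
Trying i = 1: j² = 2 - 1² = 2 - 1 = 1
j = 1
Check: 1² + 1² = 1 + 1 = 2 ✓

2 = 1² + 1²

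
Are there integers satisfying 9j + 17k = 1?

Step 1: Compute gcd(9, 17).
gcd(9, 17) = 1

Step 2: Check divisibility.
Does 1 divide 1? 1 = 1 x 1, so yes.

By the theorem on linear Diophantine equations, 9j + 17k = 1 has integer solutions if and only if gcd(9, 17) divides 1. Since 1 | 1, solutions exist.

Yes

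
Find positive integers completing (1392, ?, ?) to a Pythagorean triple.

We need the other leg and hypotenuse such that 1392² + x² = c².
Take x = 265, c = 1417: 1392² + 265² = 1937664 + 70225 = 2007889 = 1417² ✓
Triple: (265, 1392, 1417)

(265, 1392, 1417)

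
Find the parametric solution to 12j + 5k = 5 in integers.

Step 1: Compute gcd(12, 5) = 1.
Since 1 divides 5, solutions exist.

Step 2: Find a particular solution using extended Euclidean algorithm.
We get j₀ = -10, k₀ = 25.
Check: 12*-10 + 5*25 = 5 = 5 ✓

Step 3: Write the general solution.
j = -10 + (5/1)t = -10 + 5t
k = 25 - (12/1)t = 25 - 12t
for any integer t.

j = -10 + 5t, k = 25 - 12t for integer t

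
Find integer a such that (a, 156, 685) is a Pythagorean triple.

a² = c² - b² = 685² - 156² = 469225 - 24336 = 444889
a = sqrt(444889) = 667

667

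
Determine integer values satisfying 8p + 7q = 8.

Step 1: Check solvability.
gcd(8, 7) = 1
Since 1 divides 8, solutions exist.

Step 2: Apply extended Euclidean algorithm to find gcd.
We find integers such that 8*x0 + 7*y0 = 1

Step 3: Scale the particular solution.
Multiply by 8/1 = 8:
p = 8, q = -8

Step 4: Verify.
8*(8) + 7*(-8) = 8 = 8 ✓

p = 8, q = -8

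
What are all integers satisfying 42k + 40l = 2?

Step 1: Compute gcd(42, 40) = 2.
Since 2 divides 2, solutions exist.

Step 2: Find a particular solution using extended Euclidean algorithm.
We get k₀ = 1, l₀ = -1.
Check: 42*1 + 40*-1 = 2 = 2 ✓

Step 3: Write the general solution.
k = 1 + (40/2)t = 1 + 20t
l = -1 - (42/2)t = -1 - 21t
for any integer t.

k = 1 + 20t, l = -1 - 21t for integer t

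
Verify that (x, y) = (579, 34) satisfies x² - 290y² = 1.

Compute x² = 579² = 335241
Compute 290y² = 290·34² = 290·1156 = 335240
x² - 290y² = 335241 - 335240 = 1
Since this equals 1, (579, 34) is a solution.

Yes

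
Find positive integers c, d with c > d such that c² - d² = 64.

Factor: c² - d² = (c+d)(c-d) = 64.
We need two factors of 64 with the same parity.
Use c+d = 32 and c-d = 2 (product 32·2 = 64).
Adding: 2c = 34, so c = 17.
Subtracting: 2d = 30, so d = 15.
Check: 17² - 15² = 289 - 225 = 64 ✓

c = 17, d = 15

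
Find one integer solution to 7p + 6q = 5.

Step 1: Check solvability.
gcd(7, 6) = 1
Since 1 divides 5, solutions exist.

Step 2: Apply extended Euclidean algorithm to find gcd.
We find integers such that 7*x0 + 6*y0 = 1

Step 3: Scale the particular solution.
Multiply by 5/1 = 5:
p = 5, q = -5

Step 4: Verify.
7*(5) + 6*(-5) = 5 = 5 ✓

p = 5, q = -5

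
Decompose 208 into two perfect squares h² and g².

We need to find integers h, g > 0 such that h² + g² = 208.
Trying h = 8: g² = 208 - 8² = 208 - 64 = 144
g = 12
Check: 8² + 12² = 64 + 144 = 208 ✓

208 = 8² + 12²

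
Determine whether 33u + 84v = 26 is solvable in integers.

Step 1: Compute gcd(33, 84).
gcd(33, 84) = 3

Step 2: Check divisibility.
Does 3 divide 26? 26 = 3 x 8 + 2, so no.

By the theorem on linear Diophantine equations, 33u + 84v = 26 has integer solutions if and only if gcd(33, 84) divides 26. Since 3 does not divide 26, no solutions exist.

No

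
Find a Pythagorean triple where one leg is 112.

We need the other leg and hypotenuse such that 112² + x² = c².
Take x = 15, c = 113: 112² + 15² = 12544 + 225 = 12769 = 113² ✓
Triple: (15, 112, 113)

(15, 112, 113)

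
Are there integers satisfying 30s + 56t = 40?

Step 1: Compute gcd(30, 56).
gcd(30, 56) = 2

Step 2: Check divisibility.
Does 2 divide 40? 40 = 2 x 20, so yes.

By the theorem on linear Diophantine equations, 30s + 56t = 40 has integer solutions if and only if gcd(30, 56) divides 40. Since 2 | 40, solutions exist.

Yes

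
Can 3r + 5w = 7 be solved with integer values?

Step 1: Compute gcd(3, 5).
gcd(3, 5) = 1

Step 2: Check divisibility.
Does 1 divide 7? 7 = 1 x 7, so yes.

By the theorem on linear Diophantine equations, 3r + 5w = 7 has integer solutions if and only if gcd(3, 5) divides 7. Since 1 | 7, solutions exist.

Yes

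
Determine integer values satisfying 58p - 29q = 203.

Step 1: Check solvability.
gcd(58, 29) = 29
Since 29 divides 203, solutions exist.

Step 2: Apply extended Euclidean algorithm to find gcd.
We find integers such that 58*x0 + 29*y0 = 29

Step 3: Scale the particular solution.
Multiply by 203/29 = 7:
p = 0, q = -7

Step 4: Verify.
58*(0) - 29*(-7) = 203 = 203 ✓

p = 0, q = -7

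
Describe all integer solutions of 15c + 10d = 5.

Step 1: Compute gcd(15, 10) = 5.
Since 5 divides 5, solutions exist.

Step 2: Find a particular solution using extended Euclidean algorithm.
We get c₀ = 1, d₀ = -1.
Check: 15*1 + 10*-1 = 5 = 5 ✓

Step 3: Write the general solution.
c = 1 + (10/5)t = 1 + 2t
d = -1 - (15/5)t = -1 - 3t
for any integer t.

c = 1 + 2t, d = -1 - 3t for integer t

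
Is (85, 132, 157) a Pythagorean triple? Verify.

Compute a² + b² = 85² + 132² = 7225 + 17424 = 24649
Compute c² = 157² = 24649
Since 24649 = 24649, confirmed.

Yes, it is a Pythagorean triple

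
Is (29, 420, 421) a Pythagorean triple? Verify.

Compute a² + b² = 29² + 420² = 841 + 176400 = 177241
Compute c² = 421² = 177241
Since 177241 = 177241, confirmed.

Yes, it is a Pythagorean triple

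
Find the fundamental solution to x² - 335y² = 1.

We seek the smallest positive integers (x, y) with x² - 335y² = 1, i.e., x² = 335y² + 1.
Try successive y values:
y = 1: x² = 335·1² + 1 = 336, not a perfect square
y = 2: x² = 335·2² + 1 = 1341, not a perfect square
y = 3: x² = 335·3² + 1 = 3016, not a perfect square
... continuing the search (or via continued fractions) ...
y = 33: x² = 335·33² + 1 = 364816, x = 604 ✓

Verify: 604² - 335·33² = 364816 - 364815 = 1 ✓

x = 604, y = 33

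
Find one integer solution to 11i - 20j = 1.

Step 1: Check solvability.
gcd(11, 20) = 1
Since 1 divides 1, solutions exist.

Step 2: Apply extended Euclidean algorithm to find gcd.
We find integers such that 11*x0 + 20*y0 = 1

Step 3: Scale the particular solution.
Multiply by 1/1 = 1:
i = -9, j = -5

Step 4: Verify.
11*(-9) - 20*(-5) = 1 = 1 ✓

i = -9, j = -5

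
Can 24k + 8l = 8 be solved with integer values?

Step 1: Compute gcd(24, 8).
gcd(24, 8) = 8

Step 2: Check divisibility.
Does 8 divide 8? 8 = 8 x 1, so yes.

By the theorem on linear Diophantine equations, 24k + 8l = 8 has integer solutions if and only if gcd(24, 8) divides 8. Since 8 | 8, solutions exist.

Yes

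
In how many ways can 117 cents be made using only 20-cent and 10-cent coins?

We need non-negative integers (x, y) with 20x + 10y = 117.
For each x from 0 to 5, check if (117 - 20x) is a non-negative multiple of 10.
Solutions (x, y): none
Count: 0

0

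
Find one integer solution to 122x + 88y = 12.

Step 1: Check solvability.
gcd(122, 88) = 2
Since 2 divides 12, solutions exist.

Step 2: Apply extended Euclidean algorithm to find gcd.
We find integers such that 122*x0 + 88*y0 = 2

Step 3: Scale the particular solution.
Multiply by 12/2 = 6:
x = 78, y = -108

Step 4: Verify.
122*(78) + 88*(-108) = 12 = 12 ✓

x = 78, y = -108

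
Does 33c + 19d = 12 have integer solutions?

Step 1: Compute gcd(33, 19).
gcd(33, 19) = 1

Step 2: Check divisibility.
Does 1 divide 12? 12 = 1 x 12, so yes.

By the theorem on linear Diophantine equations, 33c + 19d = 12 has integer solutions if and only if gcd(33, 19) divides 12. Since 1 | 12, solutions exist.

Yes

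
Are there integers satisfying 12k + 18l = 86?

Step 1: Compute gcd(12, 18).
gcd(12, 18) = 6

Step 2: Check divisibility.
Does 6 divide 86? 86 = 6 x 14 + 2, so no.

By the theorem on linear Diophantine equations, 12k + 18l = 86 has integer solutions if and only if gcd(12, 18) divides 86. Since 6 does not divide 86, no solutions exist.

No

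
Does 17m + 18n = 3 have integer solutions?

Step 1: Compute gcd(17, 18).
gcd(17, 18) = 1

Step 2: Check divisibility.
Does 1 divide 3? 3 = 1 x 3, so yes.

By the theorem on linear Diophantine equations, 17m + 18n = 3 has integer solutions if and only if gcd(17, 18) divides 3. Since 1 | 3, solutions exist.

Yes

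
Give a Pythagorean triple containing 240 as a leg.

We need the other leg and hypotenuse such that 240² + x² = c².
Take x = 418, c = 482: 240² + 418² = 57600 + 174724 = 232324 = 482² ✓
Triple: (418, 240, 482)

(418, 240, 482)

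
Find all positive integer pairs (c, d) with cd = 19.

The positive divisors of 19 are: 1, 19.
Each divisor d gives the pair (d, 19/d):
(1, 19), (19, 1)

(1, 19), (19, 1)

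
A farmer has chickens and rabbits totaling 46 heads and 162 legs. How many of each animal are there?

Let c = chickens, r = rabbits.
Heads: c + r = 46
Legs: 2c + 4r = 162
From the first equation, c = 46 - r. Substitute:
2(46 - r) + 4r = 162
92 + 2r = 162
r = (162 - 92)/2 = 35
c = 46 - 35 = 11

Chickens: 11, Rabbits: 35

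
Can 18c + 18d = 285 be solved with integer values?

Step 1: Compute gcd(18, 18).
gcd(18, 18) = 18

Step 2: Check divisibility.
Does 18 divide 285? 285 = 18 x 15 + 15, so no.

By the theorem on linear Diophantine equations, 18c + 18d = 285 has integer solutions if and only if gcd(18, 18) divides 285. Since 18 does not divide 285, no solutions exist.

No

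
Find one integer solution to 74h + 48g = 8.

Step 1: Check solvability.
gcd(74, 48) = 2
Since 2 divides 8, solutions exist.

Step 2: Apply extended Euclidean algorithm to find gcd.
We find integers such that 74*x0 + 48*y0 = 2

Step 3: Scale the particular solution.
Multiply by 8/2 = 4:
h = -44, g = 68

Step 4: Verify.
74*(-44) + 48*(68) = 8 = 8 ✓

h = -44, g = 68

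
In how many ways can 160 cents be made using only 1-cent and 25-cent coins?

We need non-negative integers (x, y) with 1x + 25y = 160.
For each x from 0 to 160, check if (160 - 1x) is a non-negative multiple of 25.
Solutions (x, y): (10,6), (35,5), (60,4), (85,3), ...
Count: 7

7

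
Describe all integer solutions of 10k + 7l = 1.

Step 1: Compute gcd(10, 7) = 1.
Since 1 divides 1, solutions exist.

Step 2: Find a particular solution using extended Euclidean algorithm.
We get k₀ = -2, l₀ = 3.
Check: 10*-2 + 7*3 = 1 = 1 ✓

Step 3: Write the general solution.
k = -2 + (7/1)t = -2 + 7t
l = 3 - (10/1)t = 3 - 10t
for any integer t.

k = -2 + 7t, l = 3 - 10t for integer t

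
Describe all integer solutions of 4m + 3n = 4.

Step 1: Compute gcd(4, 3) = 1.
Since 1 divides 4, solutions exist.

Step 2: Find a particular solution using extended Euclidean algorithm.
We get m₀ = 4, n₀ = -4.
Check: 4*4 + 3*-4 = 4 = 4 ✓

Step 3: Write the general solution.
m = 4 + (3/1)t = 4 + 3t
n = -4 - (4/1)t = -4 - 4t
for any integer t.

m = 4 + 3t, n = -4 - 4t for integer t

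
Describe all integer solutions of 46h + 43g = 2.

Step 1: Compute gcd(46, 43) = 1.
Since 1 divides 2, solutions exist.

Step 2: Find a particular solution using extended Euclidean algorithm.
We get h₀ = -28, g₀ = 30.
Check: 46*-28 + 43*30 = 2 = 2 ✓

Step 3: Write the general solution.
h = -28 + (43/1)t = -28 + 43t
g = 30 - (46/1)t = 30 - 46t
for any integer t.

h = -28 + 43t, g = 30 - 46t for integer t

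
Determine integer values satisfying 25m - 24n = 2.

Step 1: Check solvability.
gcd(25, 24) = 1
Since 1 divides 2, solutions exist.

Step 2: Apply extended Euclidean algorithm to find gcd.
We find integers such that 25*x0 + 24*y0 = 1

Step 3: Scale the particular solution.
Multiply by 2/1 = 2:
m = 2, n = 2

Step 4: Verify.
25*(2) - 24*(2) = 2 = 2 ✓

m = 2, n = 2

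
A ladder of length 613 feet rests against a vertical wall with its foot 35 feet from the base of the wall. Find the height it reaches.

The ladder, wall, and ground form a right triangle with hypotenuse 613 and one leg 35.
By the Pythagorean theorem: h² = 613² - 35² = 375769 - 1225 = 374544
h = √374544 = 612 feet

612 feet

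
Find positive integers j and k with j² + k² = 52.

We need to find integers j, k > 0 such that j² + k² = 52.
Trying j = 4: k² = 52 - 4² = 52 - 16 = 36
k = 6
Check: 4² + 6² = 16 + 36 = 52 ✓

52 = 4² + 6²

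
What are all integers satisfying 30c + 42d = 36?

Step 1: Compute gcd(30, 42) = 6.
Since 6 divides 36, solutions exist.

Step 2: Find a particular solution using extended Euclidean algorithm.
We get c₀ = 18, d₀ = -12.
Check: 30*18 + 42*-12 = 36 = 36 ✓

Step 3: Write the general solution.
c = 18 + (42/6)t = 18 + 7t
d = -12 - (30/6)t = -12 - 5t
for any integer t.

c = 18 + 7t, d = -12 - 5t for integer t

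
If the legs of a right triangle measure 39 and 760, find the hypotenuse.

c² = a² + b² = 39² + 760² = 1521 + 577600 = 579121
c = 761

761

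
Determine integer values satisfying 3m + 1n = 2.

Step 1: Check solvability.
gcd(3, 1) = 1
Since 1 divides 2, solutions exist.

Step 2: Apply extended Euclidean algorithm to find gcd.
We find integers such that 3*x0 + 1*y0 = 1

Step 3: Scale the particular solution.
Multiply by 2/1 = 2:
m = 0, n = 2

Step 4: Verify.
3*(0) + 1*(2) = 2 = 2 ✓

m = 0, n = 2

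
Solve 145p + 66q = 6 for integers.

Step 1: Check solvability.
gcd(145, 66) = 1
Since 1 divides 6, solutions exist.

Step 2: Apply extended Euclidean algorithm to find gcd.
We find integers such that 145*x0 + 66*y0 = 1

Step 3: Scale the particular solution.
Multiply by 6/1 = 6:
p = -30, q = 66

Step 4: Verify.
145*(-30) + 66*(66) = 6 = 6 ✓

p = -30, q = 66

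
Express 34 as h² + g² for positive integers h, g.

We need to find integers h, g > 0 such that h² + g² = 34.
Trying h = 3: g² = 34 - 3² = 34 - 9 = 25
g = 5
Check: 3² + 5² = 9 + 25 = 34 ✓

34 = 3² + 5²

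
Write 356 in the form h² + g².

We need to find integers h, g > 0 such that h² + g² = 356.
Trying h = 10: g² = 356 - 10² = 356 - 100 = 256
g = 16
Check: 10² + 16² = 100 + 256 = 356 ✓

356 = 10² + 16²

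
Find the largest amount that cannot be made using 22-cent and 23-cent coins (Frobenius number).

For two coprime denominations a and b, the Frobenius number (largest value not representable as a non-negative combination) is ab - a - b.
Here gcd(22, 23) = 1, so they are coprime.
F(22, 23) = 22·23 - 22 - 23 = 506 - 45 = 461

461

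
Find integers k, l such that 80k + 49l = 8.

Step 1: Check solvability.
gcd(80, 49) = 1
Since 1 divides 8, solutions exist.

Step 2: Apply extended Euclidean algorithm to find gcd.
We find integers such that 80*x0 + 49*y0 = 1

Step 3: Scale the particular solution.
Multiply by 8/1 = 8:
k = 152, l = -248

Step 4: Verify.
80*(152) + 49*(-248) = 8 = 8 ✓

k = 152, l = -248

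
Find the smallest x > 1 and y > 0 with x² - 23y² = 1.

We seek the smallest positive integers (x, y) with x² - 23y² = 1, i.e., x² = 23y² + 1.
Try successive y values:
y = 1: x² = 23·1² + 1 = 24, not a perfect square
y = 2: x² = 23·2² + 1 = 93, not a perfect square
y = 3: x² = 23·3² + 1 = 208, not a perfect square
... continuing the search (or via continued fractions) ...
y = 5: x² = 23·5² + 1 = 576, x = 24 ✓

Verify: 24² - 23·5² = 576 - 575 = 1 ✓

x = 24, y = 5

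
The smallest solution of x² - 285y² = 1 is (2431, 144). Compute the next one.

Solutions to x² - Dy² = 1 are generated by powers of (x₀ + y₀√D).
The next solution satisfies x₁ + y₁√285 = (x₀ + y₀√285)², giving:
x₁ = x₀² + 285y₀² = 2431² + 285·144² = 5909761 + 5909760 = 11819521
y₁ = 2x₀y₀ = 2·2431·144 = 700128

Verify: 11819521² - 285·700128² = 139701076669441 - 139701076669440 = 1 ✓

x = 11819521, y = 700128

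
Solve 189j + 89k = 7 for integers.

Step 1: Check solvability.
gcd(189, 89) = 1
Since 1 divides 7, solutions exist.

Step 2: Apply extended Euclidean algorithm to find gcd.
We find integers such that 189*x0 + 89*y0 = 1

Step 3: Scale the particular solution.
Multiply by 7/1 = 7:
j = -56, k = 119

Step 4: Verify.
189*(-56) + 89*(119) = 7 = 7 ✓

j = -56, k = 119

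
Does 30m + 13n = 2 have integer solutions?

Step 1: Compute gcd(30, 13).
gcd(30, 13) = 1

Step 2: Check divisibility.
Does 1 divide 2? 2 = 1 x 2, so yes.

By the theorem on linear Diophantine equations, 30m + 13n = 2 has integer solutions if and only if gcd(30, 13) divides 2. Since 1 | 2, solutions exist.

Yes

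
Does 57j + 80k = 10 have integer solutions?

Step 1: Compute gcd(57, 80).
gcd(57, 80) = 1

Step 2: Check divisibility.
Does 1 divide 10? 10 = 1 x 10, so yes.

By the theorem on linear Diophantine equations, 57j + 80k = 10 has integer solutions if and only if gcd(57, 80) divides 10. Since 1 | 10, solutions exist.

Yes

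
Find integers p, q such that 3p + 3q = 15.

Step 1: Check solvability.
gcd(3, 3) = 3
Since 3 divides 15, solutions exist.

Step 2: Apply extended Euclidean algorithm to find gcd.
We find integers such that 3*x0 + 3*y0 = 3

Step 3: Scale the particular solution.
Multiply by 15/3 = 5:
p = 0, q = 5

Step 4: Verify.
3*(0) + 3*(5) = 15 = 15 ✓

p = 0, q = 5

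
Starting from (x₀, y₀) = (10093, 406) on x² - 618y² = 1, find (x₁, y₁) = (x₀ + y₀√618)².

Solutions to x² - Dy² = 1 are generated by powers of (x₀ + y₀√D).
The next solution satisfies x₁ + y₁√618 = (x₀ + y₀√618)², giving:
x₁ = x₀² + 618y₀² = 10093² + 618·406² = 101868649 + 101868648 = 203737297
y₁ = 2x₀y₀ = 2·10093·406 = 8195516

Verify: 203737297² - 618·8195516² = 41508886188866209 - 41508886188866208 = 1 ✓

x = 203737297, y = 8195516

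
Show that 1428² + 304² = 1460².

Compute a² + b² = 1428² + 304² = 2039184 + 92416 = 2131600
Compute c² = 1460² = 2131600
Since 2131600 = 2131600, confirmed.

Yes, it is a Pythagorean triple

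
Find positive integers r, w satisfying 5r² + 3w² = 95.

Try small values of r and check whether (95 - 5r²)/3 is a perfect square.
r = 2: 5·2² = 20, so 3w² = 95 - 20 = 75, giving w² = 25, w = 5.
Check: 5·2² + 3·5² = 20 + 75 = 95 ✓

r = 2, w = 5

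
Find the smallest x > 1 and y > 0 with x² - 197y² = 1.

We seek the smallest positive integers (x, y) with x² - 197y² = 1, i.e., x² = 197y² + 1.
Try successive y values:
y = 1: x² = 197·1² + 1 = 198, not a perfect square
y = 2: x² = 197·2² + 1 = 789, not a perfect square
y = 3: x² = 197·3² + 1 = 1774, not a perfect square
... continuing the search (or via continued fractions) ...
y = 28: x² = 197·28² + 1 = 154449, x = 393 ✓

Verify: 393² - 197·28² = 154449 - 154448 = 1 ✓

x = 393, y = 28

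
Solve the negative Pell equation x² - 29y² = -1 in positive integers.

We need x² = 29y² - 1. Try successive y:
y = 1: x² = 29·1² - 1 = 28, not a perfect square
y = 2: x² = 29·2² - 1 = 115, not a perfect square
y = 3: x² = 29·3² - 1 = 260, not a perfect square
...
y = 13: x² = 29·13² - 1 = 4900 = 70² ✓
Check: 70² - 29·13² = 4900 - 4901 = -1 ✓

x = 70, y = 13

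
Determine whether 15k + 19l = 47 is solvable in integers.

Step 1: Compute gcd(15, 19).
gcd(15, 19) = 1

Step 2: Check divisibility.
Does 1 divide 47? 47 = 1 x 47, so yes.

By the theorem on linear Diophantine equations, 15k + 19l = 47 has integer solutions if and only if gcd(15, 19) divides 47. Since 1 | 47, solutions exist.

Yes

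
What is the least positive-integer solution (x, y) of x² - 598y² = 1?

We seek the smallest positive integers (x, y) with x² - 598y² = 1, i.e., x² = 598y² + 1.
Try successive y values:
y = 1: x² = 598·1² + 1 = 599, not a perfect square
y = 2: x² = 598·2² + 1 = 2393, not a perfect square
y = 3: x² = 598·3² + 1 = 5383, not a perfect square
... continuing the search (or via continued fractions) ...
y = 64380: x² = 598·64380² + 1 = 2478581071201, x = 1574351 ✓

Verify: 1574351² - 598·64380² = 2478581071201 - 2478581071200 = 1 ✓

x = 1574351, y = 64380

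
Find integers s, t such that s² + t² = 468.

We need to find integers s, t > 0 such that s² + t² = 468.
Trying s = 12: t² = 468 - 12² = 468 - 144 = 324
t = 18
Check: 12² + 18² = 144 + 324 = 468 ✓

468 = 12² + 18²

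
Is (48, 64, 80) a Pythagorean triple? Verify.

Compute a² + b² = 48² + 64² = 2304 + 4096 = 6400
Compute c² = 80² = 6400
Since 6400 = 6400, confirmed.

Yes, it is a Pythagorean triple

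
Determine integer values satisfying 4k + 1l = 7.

Step 1: Check solvability.
gcd(4, 1) = 1
Since 1 divides 7, solutions exist.

Step 2: Apply extended Euclidean algorithm to find gcd.
We find integers such that 4*x0 + 1*y0 = 1

Step 3: Scale the particular solution.
Multiply by 7/1 = 7:
k = 0, l = 7

Step 4: Verify.
4*(0) + 1*(7) = 7 = 7 ✓

k = 0, l = 7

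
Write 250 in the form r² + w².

We need to find integers r, w > 0 such that r² + w² = 250.
Trying r = 5: w² = 250 - 5² = 250 - 25 = 225
w = 15
Check: 5² + 15² = 25 + 225 = 250 ✓

250 = 5² + 15²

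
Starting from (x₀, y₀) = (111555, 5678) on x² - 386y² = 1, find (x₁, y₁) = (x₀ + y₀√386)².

Solutions to x² - Dy² = 1 are generated by powers of (x₀ + y₀√D).
The next solution satisfies x₁ + y₁√386 = (x₀ + y₀√386)², giving:
x₁ = x₀² + 386y₀² = 111555² + 386·5678² = 12444518025 + 12444518024 = 24889036049
y₁ = 2x₀y₀ = 2·111555·5678 = 1266818580

Verify: 24889036049² - 386·1266818580² = 619464115448421530401 - 619464115448421530400 = 1 ✓

x = 24889036049, y = 1266818580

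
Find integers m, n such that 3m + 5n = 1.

Step 1: Check solvability.
gcd(3, 5) = 1
Since 1 divides 1, solutions exist.

Step 2: Apply extended Euclidean algorithm to find gcd.
We find integers such that 3*x0 + 5*y0 = 1

Step 3: Scale the particular solution.
Multiply by 1/1 = 1:
m = 2, n = -1

Step 4: Verify.
3*(2) + 5*(-1) = 1 = 1 ✓

m = 2, n = -1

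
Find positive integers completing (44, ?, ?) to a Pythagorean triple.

We need the other leg and hypotenuse such that 44² + x² = c².
Take x = 483, c = 485: 44² + 483² = 1936 + 233289 = 235225 = 485² ✓
Triple: (483, 44, 485)

(483, 44, 485)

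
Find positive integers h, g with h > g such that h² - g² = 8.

Factor: h² - g² = (h+g)(h-g) = 8.
We need two factors of 8 with the same parity.
Use h+g = 4 and h-g = 2 (product 4·2 = 8).
Adding: 2h = 6, so h = 3.
Subtracting: 2g = 2, so g = 1.
Check: 3² - 1² = 9 - 1 = 8 ✓

h = 3, g = 1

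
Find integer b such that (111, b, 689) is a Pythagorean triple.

b² = c² - a² = 689² - 111² = 474721 - 12321 = 462400
b = sqrt(462400) = 680

680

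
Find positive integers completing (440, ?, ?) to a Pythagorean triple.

We need the other leg and hypotenuse such that 440² + x² = c².
Take x = 279, c = 521: 440² + 279² = 193600 + 77841 = 271441 = 521² ✓
Triple: (279, 440, 521)

(279, 440, 521)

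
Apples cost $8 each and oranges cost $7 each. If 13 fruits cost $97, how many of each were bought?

Let a = apples, o = oranges.
a + o = 13
8a + 7o = 97
Substitute o = 13 - a:
8a + 7(13 - a) = 97
(8 - 7)a = 97 - 91
1a = 6
a = 6, o = 13 - 6 = 7

Apples: 6, Oranges: 7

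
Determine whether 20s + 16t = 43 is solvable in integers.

Step 1: Compute gcd(20, 16).
gcd(20, 16) = 4

Step 2: Check divisibility.
Does 4 divide 43? 43 = 4 x 10 + 3, so no.

By the theorem on linear Diophantine equations, 20s + 16t = 43 has integer solutions if and only if gcd(20, 16) divides 43. Since 4 does not divide 43, no solutions exist.

No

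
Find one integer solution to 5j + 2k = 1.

Step 1: Check solvability.
gcd(5, 2) = 1
Since 1 divides 1, solutions exist.

Step 2: Apply extended Euclidean algorithm to find gcd.
We find integers such that 5*x0 + 2*y0 = 1

Step 3: Scale the particular solution.
Multiply by 1/1 = 1:
j = 1, k = -2

Step 4: Verify.
5*(1) + 2*(-2) = 1 = 1 ✓

j = 1, k = -2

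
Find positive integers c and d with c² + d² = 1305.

We need to find integers c, d > 0 such that c² + d² = 1305.
Trying c = 3: d² = 1305 - 3² = 1305 - 9 = 1296
d = 36
Check: 3² + 36² = 9 + 1296 = 1305 ✓

1305 = 3² + 36²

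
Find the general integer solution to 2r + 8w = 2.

Step 1: Compute gcd(2, 8) = 2.
Since 2 divides 2, solutions exist.

Step 2: Find a particular solution using extended Euclidean algorithm.
We get r₀ = 1, w₀ = 0.
Check: 2*1 + 8*0 = 2 = 2 ✓

Step 3: Write the general solution.
r = 1 + (8/2)t = 1 + 4t
w = 0 - (2/2)t = 0 - 1t
for any integer t.

r = 1 + 4t, w = 0 - 1t for integer t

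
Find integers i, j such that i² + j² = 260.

We need to find integers i, j > 0 such that i² + j² = 260.
Trying i = 2: j² = 260 - 2² = 260 - 4 = 256
j = 16
Check: 2² + 16² = 4 + 256 = 260 ✓

260 = 2² + 16²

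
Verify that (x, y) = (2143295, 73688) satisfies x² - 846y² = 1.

Compute x² = 2143295² = 4593713457025
Compute 846y² = 846·73688² = 846·5429921344 = 4593713457024
x² - 846y² = 4593713457025 - 4593713457024 = 1
Since this equals 1, (2143295, 73688) is a solution.

Yes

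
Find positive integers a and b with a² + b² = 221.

We need to find integers a, b > 0 such that a² + b² = 221.
Trying a = 5: b² = 221 - 5² = 221 - 25 = 196
b = 14
Check: 5² + 14² = 25 + 196 = 221 ✓

221 = 5² + 14²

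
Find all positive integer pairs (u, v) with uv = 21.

The positive divisors of 21 are: 1, 3, 7, 21.
Each divisor d gives the pair (d, 21/d):
(1, 21), (3, 7), (7, 3), (21, 1)

(1, 21), (3, 7), (7, 3), (21, 1)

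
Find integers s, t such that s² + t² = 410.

We need to find integers s, t > 0 such that s² + t² = 410.
Trying s = 7: t² = 410 - 7² = 410 - 49 = 361
t = 19
Check: 7² + 19² = 49 + 361 = 410 ✓

410 = 7² + 19²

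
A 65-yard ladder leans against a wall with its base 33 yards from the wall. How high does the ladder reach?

The ladder, wall, and ground form a right triangle with hypotenuse 65 and one leg 33.
By the Pythagorean theorem: h² = 65² - 33² = 4225 - 1089 = 3136
h = √3136 = 56 yards

56 yards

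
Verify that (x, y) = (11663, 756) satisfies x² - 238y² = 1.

Compute x² = 11663² = 136025569
Compute 238y² = 238·756² = 238·571536 = 136025568
x² - 238y² = 136025569 - 136025568 = 1
Since this equals 1, (11663, 756) is a solution.

Yes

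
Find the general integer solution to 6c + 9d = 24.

Step 1: Compute gcd(6, 9) = 3.
Since 3 divides 24, solutions exist.

Step 2: Find a particular solution using extended Euclidean algorithm.
We get c₀ = -8, d₀ = 8.
Check: 6*-8 + 9*8 = 24 = 24 ✓

Step 3: Write the general solution.
c = -8 + (9/3)t = -8 + 3t
d = 8 - (6/3)t = 8 - 2t
for any integer t.

c = -8 + 3t, d = 8 - 2t for integer t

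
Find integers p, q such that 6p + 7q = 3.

Step 1: Check solvability.
gcd(6, 7) = 1
Since 1 divides 3, solutions exist.

Step 2: Apply extended Euclidean algorithm to find gcd.
We find integers such that 6*x0 + 7*y0 = 1

Step 3: Scale the particular solution.
Multiply by 3/1 = 3:
p = -3, q = 3

Step 4: Verify.
6*(-3) + 7*(3) = 3 = 3 ✓

p = -3, q = 3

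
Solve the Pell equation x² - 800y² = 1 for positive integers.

We seek the smallest positive integers (x, y) with x² - 800y² = 1, i.e., x² = 800y² + 1.
Try successive y values:
y = 1: x² = 800·1² + 1 = 801, not a perfect square
y = 2: x² = 800·2² + 1 = 3201, not a perfect square
y = 3: x² = 800·3² + 1 = 7201, not a perfect square
... continuing the search (or via continued fractions) ...
y = 693: x² = 800·693² + 1 = 384199201, x = 19601 ✓

Verify: 19601² - 800·693² = 384199201 - 384199200 = 1 ✓

x = 19601, y = 693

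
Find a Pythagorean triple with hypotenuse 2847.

We need a² + b² = 2847² = 8105409.
Trying: 2553² + 1260² = 6517809 + 1587600 = 8105409 ✓

(2553, 1260, 2847)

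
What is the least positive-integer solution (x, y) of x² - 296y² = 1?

We seek the smallest positive integers (x, y) with x² - 296y² = 1, i.e., x² = 296y² + 1.
Try successive y values:
y = 1: x² = 296·1² + 1 = 297, not a perfect square
y = 2: x² = 296·2² + 1 = 1185, not a perfect square
y = 3: x² = 296·3² + 1 = 2665, not a perfect square
... continuing the search (or via continued fractions) ...
y = 215: x² = 296·215² + 1 = 13682601, x = 3699 ✓

Verify: 3699² - 296·215² = 13682601 - 13682600 = 1 ✓

x = 3699, y = 215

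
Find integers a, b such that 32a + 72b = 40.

Step 1: Check solvability.
gcd(32, 72) = 8
Since 8 divides 40, solutions exist.

Step 2: Apply extended Euclidean algorithm to find gcd.
We find integers such that 32*x0 + 72*y0 = 8

Step 3: Scale the particular solution.
Multiply by 40/8 = 5:
a = -10, b = 5

Step 4: Verify.
32*(-10) + 72*(5) = 40 = 40 ✓

a = -10, b = 5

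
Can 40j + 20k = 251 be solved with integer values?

Step 1: Compute gcd(40, 20).
gcd(40, 20) = 20

Step 2: Check divisibility.
Does 20 divide 251? 251 = 20 x 12 + 11, so no.

By the theorem on linear Diophantine equations, 40j + 20k = 251 has integer solutions if and only if gcd(40, 20) divides 251. Since 20 does not divide 251, no solutions exist.

No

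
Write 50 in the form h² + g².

We need to find integers h, g > 0 such that h² + g² = 50.
Trying h = 1: g² = 50 - 1² = 50 - 1 = 49
g = 7
Check: 1² + 7² = 1 + 49 = 50 ✓

50 = 1² + 7²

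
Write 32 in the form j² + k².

We need to find integers j, k > 0 such that j² + k² = 32.
Trying j = 4: k² = 32 - 4² = 32 - 16 = 16
k = 4
Check: 4² + 4² = 16 + 16 = 32 ✓

32 = 4² + 4²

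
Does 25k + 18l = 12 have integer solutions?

Step 1: Compute gcd(25, 18).
gcd(25, 18) = 1

Step 2: Check divisibility.
Does 1 divide 12? 12 = 1 x 12, so yes.

By the theorem on linear Diophantine equations, 25k + 18l = 12 has integer solutions if and only if gcd(25, 18) divides 12. Since 1 | 12, solutions exist.

Yes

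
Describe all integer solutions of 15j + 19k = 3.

Step 1: Compute gcd(15, 19) = 1.
Since 1 divides 3, solutions exist.

Step 2: Find a particular solution using extended Euclidean algorithm.
We get j₀ = -15, k₀ = 12.
Check: 15*-15 + 19*12 = 3 = 3 ✓

Step 3: Write the general solution.
j = -15 + (19/1)t = -15 + 19t
k = 12 - (15/1)t = 12 - 15t
for any integer t.

j = -15 + 19t, k = 12 - 15t for integer t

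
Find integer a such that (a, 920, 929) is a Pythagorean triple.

a² = c² - b² = 929² - 920² = 863041 - 846400 = 16641
a = sqrt(16641) = 129

129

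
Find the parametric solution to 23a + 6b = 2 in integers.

Step 1: Compute gcd(23, 6) = 1.
Since 1 divides 2, solutions exist.

Step 2: Find a particular solution using extended Euclidean algorithm.
We get a₀ = -2, b₀ = 8.
Check: 23*-2 + 6*8 = 2 = 2 ✓

Step 3: Write the general solution.
a = -2 + (6/1)t = -2 + 6t
b = 8 - (23/1)t = 8 - 23t
for any integer t.

a = -2 + 6t, b = 8 - 23t for integer t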